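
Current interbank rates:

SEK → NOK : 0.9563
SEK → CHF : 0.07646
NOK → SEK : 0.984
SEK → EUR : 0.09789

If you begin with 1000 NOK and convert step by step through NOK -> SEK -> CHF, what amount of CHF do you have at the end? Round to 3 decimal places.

1000 NOK × 0.984 = 984 SEK
984 SEK × 0.07646 = 75.23664 CHF

75.237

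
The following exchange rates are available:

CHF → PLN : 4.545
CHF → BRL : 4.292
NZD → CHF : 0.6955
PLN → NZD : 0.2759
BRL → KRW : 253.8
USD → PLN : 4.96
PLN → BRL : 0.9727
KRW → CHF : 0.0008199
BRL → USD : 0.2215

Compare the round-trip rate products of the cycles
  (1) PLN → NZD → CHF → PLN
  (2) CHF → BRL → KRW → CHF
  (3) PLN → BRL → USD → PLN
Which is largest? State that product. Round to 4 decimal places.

1.0686

(1) 0.2759 × 0.6955 × 4.545 = 0.87213
(2) 4.292 × 253.8 × 0.0008199 = 0.89312
(3) 0.9727 × 0.2215 × 4.96 = 1.06865
Highest is cycle (3) at 1.0686 (>1, arbitrage).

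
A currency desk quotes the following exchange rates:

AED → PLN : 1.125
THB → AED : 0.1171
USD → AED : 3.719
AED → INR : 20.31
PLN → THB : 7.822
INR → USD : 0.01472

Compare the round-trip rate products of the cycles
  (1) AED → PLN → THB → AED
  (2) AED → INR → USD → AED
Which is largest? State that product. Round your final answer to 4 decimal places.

(1) 1.125 × 7.822 × 0.1171 = 1.03045
(2) 20.31 × 0.01472 × 3.719 = 1.11184
Highest is cycle (2) at 1.1118 (>1, arbitrage).

1.1118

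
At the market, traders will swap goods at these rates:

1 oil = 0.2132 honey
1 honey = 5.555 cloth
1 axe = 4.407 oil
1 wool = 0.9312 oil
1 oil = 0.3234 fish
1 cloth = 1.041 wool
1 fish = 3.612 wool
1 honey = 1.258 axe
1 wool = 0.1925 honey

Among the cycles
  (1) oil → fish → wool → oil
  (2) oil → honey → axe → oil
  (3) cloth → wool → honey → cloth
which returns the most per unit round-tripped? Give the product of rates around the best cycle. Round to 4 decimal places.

1.1820

(1) 0.3234 × 3.612 × 0.9312 = 1.08775
(2) 0.2132 × 1.258 × 4.407 = 1.18198
(3) 1.041 × 0.1925 × 5.555 = 1.11318
Highest is cycle (2) at 1.1820 (>1, arbitrage).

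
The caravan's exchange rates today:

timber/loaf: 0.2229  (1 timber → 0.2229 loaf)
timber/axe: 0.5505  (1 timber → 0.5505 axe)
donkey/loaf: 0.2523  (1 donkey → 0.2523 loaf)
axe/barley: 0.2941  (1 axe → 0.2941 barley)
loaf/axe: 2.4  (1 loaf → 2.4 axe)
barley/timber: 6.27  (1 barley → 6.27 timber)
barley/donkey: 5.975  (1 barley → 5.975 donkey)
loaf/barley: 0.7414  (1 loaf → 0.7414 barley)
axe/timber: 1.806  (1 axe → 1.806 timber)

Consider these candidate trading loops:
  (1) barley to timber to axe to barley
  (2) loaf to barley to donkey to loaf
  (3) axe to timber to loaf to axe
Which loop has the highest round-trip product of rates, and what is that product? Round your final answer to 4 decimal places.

1.1177

(1) 6.27 × 0.5505 × 0.2941 = 1.01513
(2) 0.7414 × 5.975 × 0.2523 = 1.11765
(3) 1.806 × 0.2229 × 2.4 = 0.96614
Highest is cycle (2) at 1.1177 (>1, arbitrage).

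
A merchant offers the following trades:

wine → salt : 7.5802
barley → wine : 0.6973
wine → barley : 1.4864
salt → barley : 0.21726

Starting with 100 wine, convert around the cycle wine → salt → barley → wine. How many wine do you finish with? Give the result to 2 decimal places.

114.84

100 wine × 7.5802 = 758.02 salt
758.02 salt × 0.21726 = 164.6874252 barley
164.6874252 barley × 0.6973 = 114.83654159196 wine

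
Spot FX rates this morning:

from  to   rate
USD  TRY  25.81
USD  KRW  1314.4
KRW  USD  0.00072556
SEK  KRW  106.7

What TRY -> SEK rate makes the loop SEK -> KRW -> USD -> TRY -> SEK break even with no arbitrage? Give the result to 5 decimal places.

0.50047

Known legs of the cycle: 106.7 × 0.00072556 × 25.81 = 1.99813927412
For no arbitrage the full-cycle product must be 1, so the missing rate is 1 / 1.99813927412 ≈ 0.5004656.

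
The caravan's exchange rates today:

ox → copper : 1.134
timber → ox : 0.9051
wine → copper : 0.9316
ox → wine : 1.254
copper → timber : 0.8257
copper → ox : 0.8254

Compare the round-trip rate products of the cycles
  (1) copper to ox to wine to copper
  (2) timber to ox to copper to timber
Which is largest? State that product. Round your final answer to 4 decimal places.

0.9643

(1) 0.8254 × 1.254 × 0.9316 = 0.96425
(2) 0.9051 × 1.134 × 0.8257 = 0.84748
Highest is cycle (1) at 0.9643 (≤1, no arbitrage).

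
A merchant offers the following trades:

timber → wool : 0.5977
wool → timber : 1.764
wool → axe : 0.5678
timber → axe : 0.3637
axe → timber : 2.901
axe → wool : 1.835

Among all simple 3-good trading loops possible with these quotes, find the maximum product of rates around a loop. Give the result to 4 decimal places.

1.1773

timber→axe→wool→timber: 0.3637 × 1.835 × 1.764 = 1.17728
timber→wool→axe→timber: 0.5977 × 0.5678 × 2.901 = 0.98452
Maximum is timber→axe→wool→timber at 1.1773; arbitrage exists.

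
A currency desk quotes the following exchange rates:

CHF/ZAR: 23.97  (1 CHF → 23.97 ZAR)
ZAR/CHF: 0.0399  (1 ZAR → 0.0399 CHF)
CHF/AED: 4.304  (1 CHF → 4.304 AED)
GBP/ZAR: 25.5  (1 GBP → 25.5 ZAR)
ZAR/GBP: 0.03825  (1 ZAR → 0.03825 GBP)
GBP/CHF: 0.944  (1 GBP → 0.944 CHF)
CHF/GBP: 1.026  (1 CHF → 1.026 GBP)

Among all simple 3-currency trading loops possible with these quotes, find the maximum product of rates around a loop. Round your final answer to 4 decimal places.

CHF→GBP→ZAR→CHF: 1.026 × 25.5 × 0.0399 = 1.04390
CHF→ZAR→GBP→CHF: 23.97 × 0.03825 × 0.944 = 0.86551
Maximum is CHF→GBP→ZAR→CHF at 1.0439; arbitrage exists.

1.0439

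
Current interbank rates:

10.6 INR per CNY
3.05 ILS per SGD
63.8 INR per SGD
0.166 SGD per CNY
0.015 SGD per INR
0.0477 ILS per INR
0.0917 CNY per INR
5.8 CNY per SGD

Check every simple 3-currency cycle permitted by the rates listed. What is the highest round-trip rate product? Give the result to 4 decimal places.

0.9712

SGD→INR→CNY→SGD: 63.8 × 0.0917 × 0.166 = 0.97118
SGD→CNY→INR→SGD: 5.8 × 10.6 × 0.015 = 0.92220
Maximum is SGD→INR→CNY→SGD at 0.9712; no arbitrage — every cycle loses value.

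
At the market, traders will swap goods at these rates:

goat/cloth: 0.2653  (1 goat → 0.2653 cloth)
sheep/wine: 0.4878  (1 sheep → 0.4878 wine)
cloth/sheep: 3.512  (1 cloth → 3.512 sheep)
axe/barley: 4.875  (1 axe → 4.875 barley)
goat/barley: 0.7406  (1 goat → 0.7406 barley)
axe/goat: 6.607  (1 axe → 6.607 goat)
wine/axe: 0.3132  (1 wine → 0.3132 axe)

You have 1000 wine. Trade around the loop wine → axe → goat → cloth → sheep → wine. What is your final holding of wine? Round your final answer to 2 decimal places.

940.50

1000 wine × 0.3132 = 313.2 axe
313.2 axe × 6.607 = 2069.3124 goat
2069.3124 goat × 0.2653 = 548.98857972 cloth
548.98857972 cloth × 3.512 = 1928.04789197664 sheep
1928.04789197664 sheep × 0.4878 = 940.501761706204992 wine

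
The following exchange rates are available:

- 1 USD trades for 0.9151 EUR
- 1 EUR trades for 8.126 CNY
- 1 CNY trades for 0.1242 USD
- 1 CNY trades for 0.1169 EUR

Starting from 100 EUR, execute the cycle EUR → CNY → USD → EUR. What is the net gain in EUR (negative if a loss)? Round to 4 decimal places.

-7.6436

100 EUR × 8.126 = 812.6 CNY
812.6 CNY × 0.1242 = 100.92492 USD
100.92492 USD × 0.9151 = 92.356394292 EUR
Net change: 92.356394292 − 100 = -7.643605708 EUR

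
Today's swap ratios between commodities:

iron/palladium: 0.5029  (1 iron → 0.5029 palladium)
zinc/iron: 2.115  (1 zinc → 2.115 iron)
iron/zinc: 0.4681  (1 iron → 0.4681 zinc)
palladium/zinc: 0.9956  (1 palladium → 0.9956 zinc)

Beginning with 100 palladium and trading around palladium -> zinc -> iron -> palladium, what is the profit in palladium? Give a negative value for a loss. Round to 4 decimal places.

5.8954

100 palladium × 0.9956 = 99.56 zinc
99.56 zinc × 2.115 = 210.5694 iron
210.5694 iron × 0.5029 = 105.89535126 palladium
Net change: 105.89535126 − 100 = 5.89535126 palladium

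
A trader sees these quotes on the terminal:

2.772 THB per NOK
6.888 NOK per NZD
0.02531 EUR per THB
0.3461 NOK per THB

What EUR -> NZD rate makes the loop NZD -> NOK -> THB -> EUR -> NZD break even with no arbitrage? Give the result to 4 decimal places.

2.0693

Known legs of the cycle: 6.888 × 2.772 × 0.02531 = 0.48325739616
For no arbitrage the full-cycle product must be 1, so the missing rate is 1 / 0.48325739616 ≈ 2.069291.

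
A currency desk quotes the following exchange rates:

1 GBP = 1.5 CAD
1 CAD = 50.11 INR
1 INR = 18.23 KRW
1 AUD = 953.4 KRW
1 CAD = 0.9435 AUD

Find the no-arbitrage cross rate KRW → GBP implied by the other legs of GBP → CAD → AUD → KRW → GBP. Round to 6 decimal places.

0.000741

Known legs of the cycle: 1.5 × 0.9435 × 953.4 = 1349.29935
For no arbitrage the full-cycle product must be 1, so the missing rate is 1 / 1349.29935 ≈ 0.00074113.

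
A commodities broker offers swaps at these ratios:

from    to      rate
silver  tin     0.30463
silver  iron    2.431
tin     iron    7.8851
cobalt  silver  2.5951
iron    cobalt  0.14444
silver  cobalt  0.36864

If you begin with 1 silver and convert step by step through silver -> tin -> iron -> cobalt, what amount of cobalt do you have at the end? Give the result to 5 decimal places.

0.34695

1 silver × 0.30463 = 0.30463 tin
0.30463 tin × 7.8851 = 2.402038013 iron
2.402038013 iron × 0.14444 = 0.34695037059772 cobalt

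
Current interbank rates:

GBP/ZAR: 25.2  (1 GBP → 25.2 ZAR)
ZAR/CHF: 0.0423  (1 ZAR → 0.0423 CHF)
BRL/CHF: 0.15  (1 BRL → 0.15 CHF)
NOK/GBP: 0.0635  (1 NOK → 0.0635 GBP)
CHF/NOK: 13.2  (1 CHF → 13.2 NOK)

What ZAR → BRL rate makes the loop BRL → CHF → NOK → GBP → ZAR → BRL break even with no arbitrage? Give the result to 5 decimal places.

0.31562

Known legs of the cycle: 0.15 × 13.2 × 0.0635 × 25.2 = 3.168396
For no arbitrage the full-cycle product must be 1, so the missing rate is 1 / 3.168396 ≈ 0.3156171.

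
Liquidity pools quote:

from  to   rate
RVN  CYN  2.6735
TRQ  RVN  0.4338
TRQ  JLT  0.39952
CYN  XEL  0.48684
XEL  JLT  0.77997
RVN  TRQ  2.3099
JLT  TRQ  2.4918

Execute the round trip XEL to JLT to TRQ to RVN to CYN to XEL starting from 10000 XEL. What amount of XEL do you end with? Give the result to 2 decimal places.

10000 XEL × 0.77997 = 7799.7 JLT
7799.7 JLT × 2.4918 = 19435.29246 TRQ
19435.29246 TRQ × 0.4338 = 8431.029869148 RVN
8431.029869148 RVN × 2.6735 = 22540.358355167178 CYN
22540.358355167178 CYN × 0.48684 = 10973.54806162958893752 XEL

10973.55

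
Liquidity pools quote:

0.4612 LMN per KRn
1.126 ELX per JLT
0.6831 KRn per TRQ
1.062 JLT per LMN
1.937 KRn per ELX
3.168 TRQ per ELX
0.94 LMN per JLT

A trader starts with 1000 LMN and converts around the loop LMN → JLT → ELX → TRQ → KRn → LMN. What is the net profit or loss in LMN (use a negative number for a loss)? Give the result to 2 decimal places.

193.50

1000 LMN × 1.062 = 1062 JLT
1062 JLT × 1.126 = 1195.812 ELX
1195.812 ELX × 3.168 = 3788.332416 TRQ
3788.332416 TRQ × 0.6831 = 2587.8098733696 KRn
2587.8098733696 KRn × 0.4612 = 1193.49791359805952 LMN
Net change: 1193.49791359805952 − 1000 = 193.49791359805952 LMN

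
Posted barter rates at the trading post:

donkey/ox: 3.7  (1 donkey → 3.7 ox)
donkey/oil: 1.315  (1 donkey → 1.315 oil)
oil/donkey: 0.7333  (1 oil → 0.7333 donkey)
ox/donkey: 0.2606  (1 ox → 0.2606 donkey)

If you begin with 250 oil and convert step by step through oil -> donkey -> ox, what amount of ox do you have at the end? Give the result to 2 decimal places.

678.30

250 oil × 0.7333 = 183.325 donkey
183.325 donkey × 3.7 = 678.3025 ox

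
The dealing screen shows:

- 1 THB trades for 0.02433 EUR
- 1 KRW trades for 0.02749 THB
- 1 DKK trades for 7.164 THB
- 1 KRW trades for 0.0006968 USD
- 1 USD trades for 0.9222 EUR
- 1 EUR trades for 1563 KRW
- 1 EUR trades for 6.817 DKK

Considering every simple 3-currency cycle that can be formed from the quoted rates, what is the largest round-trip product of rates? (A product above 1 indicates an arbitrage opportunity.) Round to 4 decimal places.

EUR→DKK→THB→EUR: 6.817 × 7.164 × 0.02433 = 1.18820
EUR→KRW→THB→EUR: 1563 × 0.02749 × 0.02433 = 1.04538
EUR→KRW→USD→EUR: 1563 × 0.0006968 × 0.9222 = 1.00437
Maximum is EUR→DKK→THB→EUR at 1.1882; arbitrage exists.

1.1882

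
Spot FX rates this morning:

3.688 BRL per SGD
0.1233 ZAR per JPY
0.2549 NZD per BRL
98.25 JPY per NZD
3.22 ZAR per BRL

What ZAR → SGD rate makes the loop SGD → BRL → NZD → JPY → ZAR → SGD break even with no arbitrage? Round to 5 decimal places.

0.08781

Known legs of the cycle: 3.688 × 0.2549 × 98.25 × 0.1233 = 11.38823403282
For no arbitrage the full-cycle product must be 1, so the missing rate is 1 / 11.38823403282 ≈ 0.0878099.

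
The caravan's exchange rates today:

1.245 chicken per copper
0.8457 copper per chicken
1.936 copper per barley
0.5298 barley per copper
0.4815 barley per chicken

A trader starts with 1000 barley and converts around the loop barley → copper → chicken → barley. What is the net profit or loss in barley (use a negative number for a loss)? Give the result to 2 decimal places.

160.57

1000 barley × 1.936 = 1936 copper
1936 copper × 1.245 = 2410.32 chicken
2410.32 chicken × 0.4815 = 1160.56908 barley
Net change: 1160.56908 − 1000 = 160.56908 barley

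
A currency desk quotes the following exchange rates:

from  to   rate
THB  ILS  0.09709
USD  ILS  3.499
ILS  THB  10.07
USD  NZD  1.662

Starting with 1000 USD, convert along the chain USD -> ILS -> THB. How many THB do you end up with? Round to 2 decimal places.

35234.93

1000 USD × 3.499 = 3499 ILS
3499 ILS × 10.07 = 35234.93 THB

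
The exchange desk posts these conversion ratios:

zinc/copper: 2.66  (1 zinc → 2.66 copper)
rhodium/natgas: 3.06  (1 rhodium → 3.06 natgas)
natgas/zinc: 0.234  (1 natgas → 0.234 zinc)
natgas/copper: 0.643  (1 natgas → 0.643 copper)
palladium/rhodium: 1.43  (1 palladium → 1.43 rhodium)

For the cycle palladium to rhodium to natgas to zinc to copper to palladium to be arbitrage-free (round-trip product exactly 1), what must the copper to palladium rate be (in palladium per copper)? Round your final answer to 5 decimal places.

Known legs of the cycle: 1.43 × 3.06 × 0.234 × 2.66 = 2.723672952
For no arbitrage the full-cycle product must be 1, so the missing rate is 1 / 2.723672952 ≈ 0.3671513.

0.36715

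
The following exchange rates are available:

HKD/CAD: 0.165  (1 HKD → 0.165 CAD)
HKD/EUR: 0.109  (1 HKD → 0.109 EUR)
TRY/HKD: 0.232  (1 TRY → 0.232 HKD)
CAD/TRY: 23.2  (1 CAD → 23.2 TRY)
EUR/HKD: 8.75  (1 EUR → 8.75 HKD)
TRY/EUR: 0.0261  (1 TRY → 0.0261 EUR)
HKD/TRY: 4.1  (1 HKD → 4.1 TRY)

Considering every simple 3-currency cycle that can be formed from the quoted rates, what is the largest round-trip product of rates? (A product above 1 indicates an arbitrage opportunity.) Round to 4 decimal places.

HKD→TRY→EUR→HKD: 4.1 × 0.0261 × 8.75 = 0.93634
HKD→CAD→TRY→HKD: 0.165 × 23.2 × 0.232 = 0.88810
Maximum is HKD→TRY→EUR→HKD at 0.9363; no arbitrage — every cycle loses value.

0.9363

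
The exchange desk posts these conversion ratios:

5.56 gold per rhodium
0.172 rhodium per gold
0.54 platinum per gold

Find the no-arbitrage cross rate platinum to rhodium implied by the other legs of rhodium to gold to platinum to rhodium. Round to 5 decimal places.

Known legs of the cycle: 5.56 × 0.54 = 3.0024
For no arbitrage the full-cycle product must be 1, so the missing rate is 1 / 3.0024 ≈ 0.3330669.

0.33307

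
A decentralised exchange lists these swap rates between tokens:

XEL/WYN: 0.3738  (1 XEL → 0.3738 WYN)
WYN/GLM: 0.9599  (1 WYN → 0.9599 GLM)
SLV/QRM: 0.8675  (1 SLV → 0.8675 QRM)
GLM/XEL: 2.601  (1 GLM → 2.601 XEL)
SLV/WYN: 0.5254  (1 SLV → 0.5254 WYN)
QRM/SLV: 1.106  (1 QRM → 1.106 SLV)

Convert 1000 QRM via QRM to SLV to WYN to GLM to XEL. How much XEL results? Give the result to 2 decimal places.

1000 QRM × 1.106 = 1106 SLV
1106 SLV × 0.5254 = 581.0924 WYN
581.0924 WYN × 0.9599 = 557.79059476 GLM
557.79059476 GLM × 2.601 = 1450.81333697076 XEL

1450.81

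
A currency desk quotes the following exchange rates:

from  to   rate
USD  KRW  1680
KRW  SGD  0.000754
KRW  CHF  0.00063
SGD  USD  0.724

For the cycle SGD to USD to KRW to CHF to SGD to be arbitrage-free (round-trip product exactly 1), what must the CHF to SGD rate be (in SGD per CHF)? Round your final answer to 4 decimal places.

Known legs of the cycle: 0.724 × 1680 × 0.00063 = 0.7662816
For no arbitrage the full-cycle product must be 1, so the missing rate is 1 / 0.7662816 ≈ 1.305003.

1.3050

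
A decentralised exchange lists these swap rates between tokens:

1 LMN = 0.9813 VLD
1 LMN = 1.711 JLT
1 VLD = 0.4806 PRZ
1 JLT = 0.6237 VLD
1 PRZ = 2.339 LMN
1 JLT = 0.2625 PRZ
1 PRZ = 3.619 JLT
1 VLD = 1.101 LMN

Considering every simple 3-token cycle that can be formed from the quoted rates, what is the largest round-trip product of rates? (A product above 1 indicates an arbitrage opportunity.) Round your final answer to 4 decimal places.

1.1749

LMN→JLT→VLD→LMN: 1.711 × 0.6237 × 1.101 = 1.17493
LMN→VLD→PRZ→LMN: 0.9813 × 0.4806 × 2.339 = 1.10310
PRZ→JLT→VLD→PRZ: 3.619 × 0.6237 × 0.4806 = 1.08480
LMN→JLT→PRZ→LMN: 1.711 × 0.2625 × 2.339 = 1.05053
Maximum is LMN→JLT→VLD→LMN at 1.1749; arbitrage exists.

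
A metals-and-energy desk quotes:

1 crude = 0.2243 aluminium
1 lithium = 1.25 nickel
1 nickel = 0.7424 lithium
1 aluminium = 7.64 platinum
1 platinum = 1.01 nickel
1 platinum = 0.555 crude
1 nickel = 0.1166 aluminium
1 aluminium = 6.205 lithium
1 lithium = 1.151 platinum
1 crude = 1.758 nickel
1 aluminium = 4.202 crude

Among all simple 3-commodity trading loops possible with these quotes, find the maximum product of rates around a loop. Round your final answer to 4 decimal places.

0.9511

crude→aluminium→platinum→crude: 0.2243 × 7.64 × 0.555 = 0.95108
lithium→nickel→aluminium→lithium: 1.25 × 0.1166 × 6.205 = 0.90438
platinum→nickel→aluminium→platinum: 1.01 × 0.1166 × 7.64 = 0.89973
lithium→platinum→nickel→lithium: 1.151 × 1.01 × 0.7424 = 0.86305
crude→nickel→aluminium→crude: 1.758 × 0.1166 × 4.202 = 0.86134
Maximum is crude→aluminium→platinum→crude at 0.9511; no arbitrage — every cycle loses value.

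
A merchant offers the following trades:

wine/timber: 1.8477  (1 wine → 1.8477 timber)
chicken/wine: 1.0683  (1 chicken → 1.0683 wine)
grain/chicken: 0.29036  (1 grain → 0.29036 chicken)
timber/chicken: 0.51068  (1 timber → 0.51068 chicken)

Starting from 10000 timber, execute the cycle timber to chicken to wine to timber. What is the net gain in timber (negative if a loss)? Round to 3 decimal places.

10000 timber × 0.51068 = 5106.8 chicken
5106.8 chicken × 1.0683 = 5455.59444 wine
5455.59444 wine × 1.8477 = 10080.301846788 timber
Net change: 10080.301846788 − 10000 = 80.301846788 timber

80.302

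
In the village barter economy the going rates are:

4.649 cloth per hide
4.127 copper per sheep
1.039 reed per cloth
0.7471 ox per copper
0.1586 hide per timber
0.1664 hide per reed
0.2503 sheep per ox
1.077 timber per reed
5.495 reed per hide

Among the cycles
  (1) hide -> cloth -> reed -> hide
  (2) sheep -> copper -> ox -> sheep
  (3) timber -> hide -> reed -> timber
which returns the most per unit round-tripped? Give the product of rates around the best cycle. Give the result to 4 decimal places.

(1) 4.649 × 1.039 × 0.1664 = 0.80376
(2) 4.127 × 0.7471 × 0.2503 = 0.77175
(3) 0.1586 × 5.495 × 1.077 = 0.93861
Highest is cycle (3) at 0.9386 (≤1, no arbitrage).

0.9386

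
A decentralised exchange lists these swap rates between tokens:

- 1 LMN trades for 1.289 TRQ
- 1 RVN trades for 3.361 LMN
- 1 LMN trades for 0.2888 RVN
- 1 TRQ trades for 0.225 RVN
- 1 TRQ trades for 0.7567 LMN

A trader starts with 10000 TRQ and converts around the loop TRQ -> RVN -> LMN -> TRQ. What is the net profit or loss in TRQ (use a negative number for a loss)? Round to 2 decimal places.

10000 TRQ × 0.225 = 2250 RVN
2250 RVN × 3.361 = 7562.25 LMN
7562.25 LMN × 1.289 = 9747.74025 TRQ
Net change: 9747.74025 − 10000 = -252.25975 TRQ

-252.26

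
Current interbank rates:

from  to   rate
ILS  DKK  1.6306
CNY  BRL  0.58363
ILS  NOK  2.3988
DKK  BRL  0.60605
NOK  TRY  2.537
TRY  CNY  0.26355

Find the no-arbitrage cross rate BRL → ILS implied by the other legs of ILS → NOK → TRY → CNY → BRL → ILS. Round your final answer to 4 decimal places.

Known legs of the cycle: 2.3988 × 2.537 × 0.26355 × 0.58363 = 0.9360846754852194
For no arbitrage the full-cycle product must be 1, so the missing rate is 1 / 0.9360846754852194 ≈ 1.068279.

1.0683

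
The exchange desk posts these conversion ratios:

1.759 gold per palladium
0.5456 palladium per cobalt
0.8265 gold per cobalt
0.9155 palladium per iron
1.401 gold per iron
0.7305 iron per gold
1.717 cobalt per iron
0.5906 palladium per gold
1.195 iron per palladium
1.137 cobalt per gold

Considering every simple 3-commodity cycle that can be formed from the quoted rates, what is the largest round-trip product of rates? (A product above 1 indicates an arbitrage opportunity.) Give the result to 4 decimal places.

palladium→gold→iron→palladium: 1.759 × 0.7305 × 0.9155 = 1.17637
palladium→iron→cobalt→palladium: 1.195 × 1.717 × 0.5456 = 1.11947
palladium→gold→cobalt→palladium: 1.759 × 1.137 × 0.5456 = 1.09119
gold→iron→cobalt→gold: 0.7305 × 1.717 × 0.8265 = 1.03665
palladium→iron→gold→palladium: 1.195 × 1.401 × 0.5906 = 0.98878
Maximum is palladium→gold→iron→palladium at 1.1764; arbitrage exists.

1.1764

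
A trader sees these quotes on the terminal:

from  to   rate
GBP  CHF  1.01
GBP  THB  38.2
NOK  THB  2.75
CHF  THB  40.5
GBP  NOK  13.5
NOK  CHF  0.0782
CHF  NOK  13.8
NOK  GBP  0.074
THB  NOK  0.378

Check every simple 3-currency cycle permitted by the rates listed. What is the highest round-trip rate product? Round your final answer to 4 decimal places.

1.1972

CHF→THB→NOK→CHF: 40.5 × 0.378 × 0.0782 = 1.19716
THB→NOK→GBP→THB: 0.378 × 0.074 × 38.2 = 1.06853
CHF→NOK→GBP→CHF: 13.8 × 0.074 × 1.01 = 1.03141
Maximum is CHF→THB→NOK→CHF at 1.1972; arbitrage exists.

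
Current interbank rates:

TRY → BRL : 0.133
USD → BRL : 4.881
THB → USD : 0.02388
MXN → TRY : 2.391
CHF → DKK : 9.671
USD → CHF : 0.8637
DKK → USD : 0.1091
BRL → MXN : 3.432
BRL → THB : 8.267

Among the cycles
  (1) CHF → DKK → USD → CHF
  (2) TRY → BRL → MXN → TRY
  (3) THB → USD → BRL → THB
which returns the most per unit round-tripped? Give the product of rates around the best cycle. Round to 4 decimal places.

(1) 9.671 × 0.1091 × 0.8637 = 0.91130
(2) 0.133 × 3.432 × 2.391 = 1.09139
(3) 0.02388 × 4.881 × 8.267 = 0.96359
Highest is cycle (2) at 1.0914 (>1, arbitrage).

1.0914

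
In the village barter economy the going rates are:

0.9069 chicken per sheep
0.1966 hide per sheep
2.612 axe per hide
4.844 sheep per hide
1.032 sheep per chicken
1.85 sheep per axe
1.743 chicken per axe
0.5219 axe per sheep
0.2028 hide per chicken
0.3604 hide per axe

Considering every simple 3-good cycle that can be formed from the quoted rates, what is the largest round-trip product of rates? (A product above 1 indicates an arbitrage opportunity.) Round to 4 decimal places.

0.9500

axe→sheep→hide→axe: 1.85 × 0.1966 × 2.612 = 0.95001
axe→chicken→sheep→axe: 1.743 × 1.032 × 0.5219 = 0.93878
axe→chicken→hide→axe: 1.743 × 0.2028 × 2.612 = 0.92329
axe→hide→sheep→axe: 0.3604 × 4.844 × 0.5219 = 0.91112
sheep→chicken→hide→sheep: 0.9069 × 0.2028 × 4.844 = 0.89091
Maximum is axe→sheep→hide→axe at 0.9500; no arbitrage — every cycle loses value.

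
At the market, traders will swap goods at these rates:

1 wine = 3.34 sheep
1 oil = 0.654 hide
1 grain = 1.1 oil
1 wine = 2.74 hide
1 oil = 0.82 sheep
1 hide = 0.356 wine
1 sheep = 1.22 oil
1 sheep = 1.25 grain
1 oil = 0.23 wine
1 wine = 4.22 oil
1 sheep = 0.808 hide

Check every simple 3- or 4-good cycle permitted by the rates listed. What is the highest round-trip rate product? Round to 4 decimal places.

grain→oil→sheep→grain: 1.1 × 0.82 × 1.25 = 1.12750
grain→oil→wine→sheep→grain: 1.1 × 0.23 × 3.34 × 1.25 = 1.05628
hide→wine→oil→sheep→hide: 0.356 × 4.22 × 0.82 × 0.808 = 0.99538
hide→wine→oil→hide: 0.356 × 4.22 × 0.654 = 0.98252
hide→wine→sheep→hide: 0.356 × 3.34 × 0.808 = 0.96074
hide→wine→sheep→oil→hide: 0.356 × 3.34 × 1.22 × 0.654 = 0.94871
sheep→oil→wine→sheep: 1.22 × 0.23 × 3.34 = 0.93720
Maximum is grain→oil→sheep→grain at 1.1275; arbitrage exists.

1.1275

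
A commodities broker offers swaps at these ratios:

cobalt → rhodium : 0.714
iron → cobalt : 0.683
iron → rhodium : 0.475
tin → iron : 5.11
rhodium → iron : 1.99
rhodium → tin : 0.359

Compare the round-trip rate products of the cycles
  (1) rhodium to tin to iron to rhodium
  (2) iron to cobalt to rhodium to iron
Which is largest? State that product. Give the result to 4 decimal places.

(1) 0.359 × 5.11 × 0.475 = 0.87138
(2) 0.683 × 0.714 × 1.99 = 0.97045
Highest is cycle (2) at 0.9704 (≤1, no arbitrage).

0.9704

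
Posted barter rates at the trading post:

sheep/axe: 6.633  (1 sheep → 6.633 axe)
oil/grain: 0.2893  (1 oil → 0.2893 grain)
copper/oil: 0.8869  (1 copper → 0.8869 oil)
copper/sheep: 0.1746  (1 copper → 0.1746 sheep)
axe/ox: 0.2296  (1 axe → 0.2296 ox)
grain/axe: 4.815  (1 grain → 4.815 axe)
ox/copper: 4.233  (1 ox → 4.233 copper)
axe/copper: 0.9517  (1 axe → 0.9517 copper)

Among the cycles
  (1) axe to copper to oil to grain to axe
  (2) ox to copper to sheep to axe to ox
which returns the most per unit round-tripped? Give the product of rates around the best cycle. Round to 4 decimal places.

1.1758

(1) 0.9517 × 0.8869 × 0.2893 × 4.815 = 1.17576
(2) 4.233 × 0.1746 × 6.633 × 0.2296 = 1.12557
Highest is cycle (1) at 1.1758 (>1, arbitrage).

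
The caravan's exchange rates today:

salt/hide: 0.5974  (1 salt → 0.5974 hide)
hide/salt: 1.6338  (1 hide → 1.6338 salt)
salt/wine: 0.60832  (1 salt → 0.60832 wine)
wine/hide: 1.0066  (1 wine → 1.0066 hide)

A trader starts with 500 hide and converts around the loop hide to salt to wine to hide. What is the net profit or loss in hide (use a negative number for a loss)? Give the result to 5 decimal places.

500 hide × 1.6338 = 816.9 salt
816.9 salt × 0.60832 = 496.936608 wine
496.936608 wine × 1.0066 = 500.2163896128 hide
Net change: 500.2163896128 − 500 = 0.2163896128 hide

0.21639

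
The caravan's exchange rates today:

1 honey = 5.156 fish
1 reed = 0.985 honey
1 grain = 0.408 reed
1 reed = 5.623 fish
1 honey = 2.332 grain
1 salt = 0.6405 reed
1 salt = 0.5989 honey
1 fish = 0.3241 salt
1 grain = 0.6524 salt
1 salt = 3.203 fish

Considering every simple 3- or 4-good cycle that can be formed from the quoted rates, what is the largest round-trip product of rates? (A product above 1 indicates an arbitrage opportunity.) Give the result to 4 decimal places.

1.1673

fish→salt→reed→fish: 0.3241 × 0.6405 × 5.623 = 1.16726
fish→salt→reed→honey→fish: 0.3241 × 0.6405 × 0.985 × 5.156 = 1.05426
fish→salt→honey→fish: 0.3241 × 0.5989 × 5.156 = 1.00080
grain→salt→reed→honey→grain: 0.6524 × 0.6405 × 0.985 × 2.332 = 0.95984
grain→reed→honey→grain: 0.408 × 0.985 × 2.332 = 0.93718
grain→salt→honey→grain: 0.6524 × 0.5989 × 2.332 = 0.91116
Maximum is fish→salt→reed→fish at 1.1673; arbitrage exists.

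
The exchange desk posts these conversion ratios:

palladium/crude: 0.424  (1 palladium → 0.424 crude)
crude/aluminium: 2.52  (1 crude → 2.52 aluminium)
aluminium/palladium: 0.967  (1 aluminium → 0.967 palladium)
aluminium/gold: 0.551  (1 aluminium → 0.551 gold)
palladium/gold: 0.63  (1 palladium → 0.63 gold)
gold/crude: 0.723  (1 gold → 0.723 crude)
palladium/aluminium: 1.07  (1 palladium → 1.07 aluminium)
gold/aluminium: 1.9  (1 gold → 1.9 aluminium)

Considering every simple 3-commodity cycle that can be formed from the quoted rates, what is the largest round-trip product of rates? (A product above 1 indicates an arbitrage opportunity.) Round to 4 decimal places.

1.1575

gold→aluminium→palladium→gold: 1.9 × 0.967 × 0.63 = 1.15750
palladium→crude→aluminium→palladium: 0.424 × 2.52 × 0.967 = 1.03322
gold→crude→aluminium→gold: 0.723 × 2.52 × 0.551 = 1.00390
Maximum is gold→aluminium→palladium→gold at 1.1575; arbitrage exists.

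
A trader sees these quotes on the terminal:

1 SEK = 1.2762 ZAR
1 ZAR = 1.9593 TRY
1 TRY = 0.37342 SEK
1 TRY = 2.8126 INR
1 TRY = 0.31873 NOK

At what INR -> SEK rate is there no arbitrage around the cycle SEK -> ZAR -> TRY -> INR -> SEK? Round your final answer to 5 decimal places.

0.14219

Known legs of the cycle: 1.2762 × 1.9593 × 2.8126 = 7.032790027116
For no arbitrage the full-cycle product must be 1, so the missing rate is 1 / 7.032790027116 ≈ 0.1421911.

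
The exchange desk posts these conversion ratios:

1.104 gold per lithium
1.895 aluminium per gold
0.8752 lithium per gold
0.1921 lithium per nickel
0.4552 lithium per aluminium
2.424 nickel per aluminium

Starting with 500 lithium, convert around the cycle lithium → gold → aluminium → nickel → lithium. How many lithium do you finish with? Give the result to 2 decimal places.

500 lithium × 1.104 = 552 gold
552 gold × 1.895 = 1046.04 aluminium
1046.04 aluminium × 2.424 = 2535.60096 nickel
2535.60096 nickel × 0.1921 = 487.088944416 lithium

487.09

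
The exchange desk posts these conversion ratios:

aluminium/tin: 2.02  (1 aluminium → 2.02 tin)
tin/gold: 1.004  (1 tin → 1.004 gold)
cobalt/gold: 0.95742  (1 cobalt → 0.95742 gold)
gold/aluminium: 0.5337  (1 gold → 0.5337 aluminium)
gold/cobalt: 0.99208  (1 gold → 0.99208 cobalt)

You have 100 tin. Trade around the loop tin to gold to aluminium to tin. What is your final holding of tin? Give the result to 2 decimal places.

100 tin × 1.004 = 100.4 gold
100.4 gold × 0.5337 = 53.58348 aluminium
53.58348 aluminium × 2.02 = 108.2386296 tin

108.24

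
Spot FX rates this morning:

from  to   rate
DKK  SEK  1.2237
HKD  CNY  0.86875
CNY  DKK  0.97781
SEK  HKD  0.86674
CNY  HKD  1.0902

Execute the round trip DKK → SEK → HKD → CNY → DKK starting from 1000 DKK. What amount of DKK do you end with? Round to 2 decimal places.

900.98

1000 DKK × 1.2237 = 1223.7 SEK
1223.7 SEK × 0.86674 = 1060.629738 HKD
1060.629738 HKD × 0.86875 = 921.4220848875 CNY
921.4220848875 CNY × 0.97781 = 900.975728823846375 DKK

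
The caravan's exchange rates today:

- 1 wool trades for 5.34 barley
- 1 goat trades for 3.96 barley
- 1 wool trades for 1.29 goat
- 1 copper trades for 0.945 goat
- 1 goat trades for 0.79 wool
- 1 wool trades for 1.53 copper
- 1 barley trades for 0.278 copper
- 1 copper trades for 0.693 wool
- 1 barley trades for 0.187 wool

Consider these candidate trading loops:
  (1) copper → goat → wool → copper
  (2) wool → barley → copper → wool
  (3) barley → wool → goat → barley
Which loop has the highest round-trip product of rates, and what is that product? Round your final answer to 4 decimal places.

(1) 0.945 × 0.79 × 1.53 = 1.14222
(2) 5.34 × 0.278 × 0.693 = 1.02877
(3) 0.187 × 1.29 × 3.96 = 0.95527
Highest is cycle (1) at 1.1422 (>1, arbitrage).

1.1422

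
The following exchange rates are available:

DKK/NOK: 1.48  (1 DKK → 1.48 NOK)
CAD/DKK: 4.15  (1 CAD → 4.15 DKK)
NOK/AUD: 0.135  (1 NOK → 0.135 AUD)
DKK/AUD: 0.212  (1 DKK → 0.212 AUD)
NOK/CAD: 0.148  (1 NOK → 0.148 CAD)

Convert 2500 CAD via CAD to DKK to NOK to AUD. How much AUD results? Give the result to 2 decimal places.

2072.93

2500 CAD × 4.15 = 10375 DKK
10375 DKK × 1.48 = 15355 NOK
15355 NOK × 0.135 = 2072.925 AUD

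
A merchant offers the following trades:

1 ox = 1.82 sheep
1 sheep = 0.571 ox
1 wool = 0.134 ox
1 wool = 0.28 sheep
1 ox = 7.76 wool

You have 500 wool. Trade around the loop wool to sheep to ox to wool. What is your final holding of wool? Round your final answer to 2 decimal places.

620.33

500 wool × 0.28 = 140 sheep
140 sheep × 0.571 = 79.94 ox
79.94 ox × 7.76 = 620.3344 wool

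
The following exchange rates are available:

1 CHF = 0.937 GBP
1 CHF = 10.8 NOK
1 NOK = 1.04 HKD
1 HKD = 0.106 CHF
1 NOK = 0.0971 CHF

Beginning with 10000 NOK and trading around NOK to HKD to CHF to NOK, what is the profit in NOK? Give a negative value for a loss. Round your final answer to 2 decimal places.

1905.92

10000 NOK × 1.04 = 10400 HKD
10400 HKD × 0.106 = 1102.4 CHF
1102.4 CHF × 10.8 = 11905.92 NOK
Net change: 11905.92 − 10000 = 1905.92 NOK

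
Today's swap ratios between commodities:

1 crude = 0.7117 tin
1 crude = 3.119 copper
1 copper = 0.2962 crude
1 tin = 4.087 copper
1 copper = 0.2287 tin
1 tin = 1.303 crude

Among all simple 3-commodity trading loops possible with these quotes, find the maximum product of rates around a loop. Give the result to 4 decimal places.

0.9294

tin→crude→copper→tin: 1.303 × 3.119 × 0.2287 = 0.92945
tin→copper→crude→tin: 4.087 × 0.2962 × 0.7117 = 0.86156
Maximum is tin→crude→copper→tin at 0.9294; no arbitrage — every cycle loses value.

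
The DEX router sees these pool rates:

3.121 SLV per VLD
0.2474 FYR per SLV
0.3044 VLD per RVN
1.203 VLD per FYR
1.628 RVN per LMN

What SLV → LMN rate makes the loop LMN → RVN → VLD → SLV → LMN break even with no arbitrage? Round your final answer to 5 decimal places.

0.64656

Known legs of the cycle: 1.628 × 0.3044 × 3.121 = 1.5466527472
For no arbitrage the full-cycle product must be 1, so the missing rate is 1 / 1.5466527472 ≈ 0.6465575.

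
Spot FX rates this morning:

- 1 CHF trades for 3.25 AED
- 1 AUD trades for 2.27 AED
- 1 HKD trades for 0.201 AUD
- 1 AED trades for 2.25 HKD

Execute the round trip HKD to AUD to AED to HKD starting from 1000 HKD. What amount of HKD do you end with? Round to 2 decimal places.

1000 HKD × 0.201 = 201 AUD
201 AUD × 2.27 = 456.27 AED
456.27 AED × 2.25 = 1026.6075 HKD

1026.61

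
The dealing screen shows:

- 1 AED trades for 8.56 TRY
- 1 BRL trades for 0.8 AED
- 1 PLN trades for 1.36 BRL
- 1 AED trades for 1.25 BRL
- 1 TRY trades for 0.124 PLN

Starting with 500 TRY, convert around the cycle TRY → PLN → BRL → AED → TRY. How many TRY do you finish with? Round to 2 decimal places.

500 TRY × 0.124 = 62 PLN
62 PLN × 1.36 = 84.32 BRL
84.32 BRL × 0.8 = 67.456 AED
67.456 AED × 8.56 = 577.42336 TRY

577.42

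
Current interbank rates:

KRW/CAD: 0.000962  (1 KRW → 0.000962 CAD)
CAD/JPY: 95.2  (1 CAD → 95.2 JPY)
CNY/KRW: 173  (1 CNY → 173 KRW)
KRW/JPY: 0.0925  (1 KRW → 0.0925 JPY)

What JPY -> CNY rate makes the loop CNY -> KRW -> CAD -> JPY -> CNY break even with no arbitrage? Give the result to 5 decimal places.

0.06312

Known legs of the cycle: 173 × 0.000962 × 95.2 = 15.8437552
For no arbitrage the full-cycle product must be 1, so the missing rate is 1 / 15.8437552 ≈ 0.0631164.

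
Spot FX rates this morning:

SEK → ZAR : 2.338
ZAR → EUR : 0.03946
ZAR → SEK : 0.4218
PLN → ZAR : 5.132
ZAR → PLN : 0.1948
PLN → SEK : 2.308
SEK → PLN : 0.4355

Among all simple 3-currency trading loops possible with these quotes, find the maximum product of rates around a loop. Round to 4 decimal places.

ZAR→PLN→SEK→ZAR: 0.1948 × 2.308 × 2.338 = 1.05116
ZAR→SEK→PLN→ZAR: 0.4218 × 0.4355 × 5.132 = 0.94272
Maximum is ZAR→PLN→SEK→ZAR at 1.0512; arbitrage exists.

1.0512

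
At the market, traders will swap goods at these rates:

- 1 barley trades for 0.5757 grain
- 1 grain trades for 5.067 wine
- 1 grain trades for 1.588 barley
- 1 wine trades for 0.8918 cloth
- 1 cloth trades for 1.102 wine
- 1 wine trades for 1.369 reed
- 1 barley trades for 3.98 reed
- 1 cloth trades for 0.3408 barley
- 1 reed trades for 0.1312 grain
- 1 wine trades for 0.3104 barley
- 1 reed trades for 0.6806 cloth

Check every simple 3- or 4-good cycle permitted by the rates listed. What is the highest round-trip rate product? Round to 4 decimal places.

1.0268

cloth→wine→reed→cloth: 1.102 × 1.369 × 0.6806 = 1.02678
cloth→wine→barley→reed→cloth: 1.102 × 0.3104 × 3.98 × 0.6806 = 0.92657
cloth→barley→reed→cloth: 0.3408 × 3.98 × 0.6806 = 0.92315
reed→grain→wine→reed: 0.1312 × 5.067 × 1.369 = 0.91010
grain→wine→barley→grain: 5.067 × 0.3104 × 0.5757 = 0.90546
cloth→barley→grain→wine→cloth: 0.3408 × 0.5757 × 5.067 × 0.8918 = 0.88657
reed→grain→barley→reed: 0.1312 × 1.588 × 3.98 = 0.82922
reed→grain→wine→barley→reed: 0.1312 × 5.067 × 0.3104 × 3.98 = 0.82128
Maximum is cloth→wine→reed→cloth at 1.0268; arbitrage exists.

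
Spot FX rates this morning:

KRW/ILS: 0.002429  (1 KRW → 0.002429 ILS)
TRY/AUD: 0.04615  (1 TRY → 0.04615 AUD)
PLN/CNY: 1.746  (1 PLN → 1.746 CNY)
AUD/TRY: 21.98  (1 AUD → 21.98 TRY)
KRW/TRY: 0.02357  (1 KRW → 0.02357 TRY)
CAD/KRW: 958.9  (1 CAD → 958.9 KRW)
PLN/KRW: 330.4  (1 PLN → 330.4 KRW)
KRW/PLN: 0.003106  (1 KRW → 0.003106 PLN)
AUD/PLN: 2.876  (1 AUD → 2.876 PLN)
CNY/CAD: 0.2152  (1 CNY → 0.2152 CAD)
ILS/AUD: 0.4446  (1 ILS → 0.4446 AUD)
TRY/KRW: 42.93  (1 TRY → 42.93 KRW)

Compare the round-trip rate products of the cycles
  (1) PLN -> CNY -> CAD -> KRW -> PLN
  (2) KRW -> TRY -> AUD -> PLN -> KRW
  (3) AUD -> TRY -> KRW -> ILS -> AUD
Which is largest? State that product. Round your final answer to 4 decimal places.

(1) 1.746 × 0.2152 × 958.9 × 0.003106 = 1.11908
(2) 0.02357 × 0.04615 × 2.876 × 330.4 = 1.03362
(3) 21.98 × 42.93 × 0.002429 × 0.4446 = 1.01903
Highest is cycle (1) at 1.1191 (>1, arbitrage).

1.1191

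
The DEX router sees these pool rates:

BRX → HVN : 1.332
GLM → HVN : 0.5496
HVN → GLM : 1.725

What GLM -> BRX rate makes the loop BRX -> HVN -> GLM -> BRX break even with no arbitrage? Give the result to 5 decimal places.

Known legs of the cycle: 1.332 × 1.725 = 2.2977
For no arbitrage the full-cycle product must be 1, so the missing rate is 1 / 2.2977 ≈ 0.4352178.

0.43522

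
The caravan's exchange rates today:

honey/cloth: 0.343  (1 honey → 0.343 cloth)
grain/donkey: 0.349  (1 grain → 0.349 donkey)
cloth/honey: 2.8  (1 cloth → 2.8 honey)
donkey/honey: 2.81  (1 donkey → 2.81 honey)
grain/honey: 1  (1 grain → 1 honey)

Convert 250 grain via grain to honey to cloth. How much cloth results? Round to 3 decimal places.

85.750

250 grain × 1 = 250 honey
250 honey × 0.343 = 85.75 cloth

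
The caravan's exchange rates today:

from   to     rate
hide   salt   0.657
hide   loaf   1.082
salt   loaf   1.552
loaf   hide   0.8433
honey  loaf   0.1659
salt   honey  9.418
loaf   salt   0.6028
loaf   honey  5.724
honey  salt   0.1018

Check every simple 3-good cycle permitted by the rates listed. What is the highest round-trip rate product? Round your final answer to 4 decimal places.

loaf→salt→honey→loaf: 0.6028 × 9.418 × 0.1659 = 0.94184
loaf→honey→salt→loaf: 5.724 × 0.1018 × 1.552 = 0.90436
loaf→hide→salt→loaf: 0.8433 × 0.657 × 1.552 = 0.85988
Maximum is loaf→salt→honey→loaf at 0.9418; no arbitrage — every cycle loses value.

0.9418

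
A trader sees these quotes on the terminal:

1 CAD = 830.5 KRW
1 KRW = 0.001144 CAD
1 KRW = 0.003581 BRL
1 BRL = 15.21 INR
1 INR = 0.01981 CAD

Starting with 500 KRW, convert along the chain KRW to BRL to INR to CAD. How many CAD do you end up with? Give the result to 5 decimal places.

500 KRW × 0.003581 = 1.7905 BRL
1.7905 BRL × 15.21 = 27.233505 INR
27.233505 INR × 0.01981 = 0.53949573405 CAD

0.53950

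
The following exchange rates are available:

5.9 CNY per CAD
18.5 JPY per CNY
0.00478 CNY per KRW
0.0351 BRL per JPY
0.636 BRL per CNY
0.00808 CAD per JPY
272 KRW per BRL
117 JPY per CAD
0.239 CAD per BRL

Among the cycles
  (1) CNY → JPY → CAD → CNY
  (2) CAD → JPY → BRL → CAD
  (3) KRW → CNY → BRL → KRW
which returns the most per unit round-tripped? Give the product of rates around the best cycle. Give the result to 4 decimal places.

(1) 18.5 × 0.00808 × 5.9 = 0.88193
(2) 117 × 0.0351 × 0.239 = 0.98150
(3) 0.00478 × 0.636 × 272 = 0.82690
Highest is cycle (2) at 0.9815 (≤1, no arbitrage).

0.9815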